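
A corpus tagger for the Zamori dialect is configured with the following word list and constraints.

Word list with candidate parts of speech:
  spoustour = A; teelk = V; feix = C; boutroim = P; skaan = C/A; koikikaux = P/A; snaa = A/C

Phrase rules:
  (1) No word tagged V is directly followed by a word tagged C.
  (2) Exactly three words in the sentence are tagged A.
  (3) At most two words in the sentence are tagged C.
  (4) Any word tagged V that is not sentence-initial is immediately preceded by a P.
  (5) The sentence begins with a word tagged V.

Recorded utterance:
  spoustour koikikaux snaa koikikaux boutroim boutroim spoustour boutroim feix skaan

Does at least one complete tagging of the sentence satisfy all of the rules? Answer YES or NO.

NO

Candidates per position — 1:spoustour {A}; 2:koikikaux {P,A}; 3:snaa {A,C}; 4:koikikaux {P,A}; 5:boutroim {P}; 6:boutroim {P}; 7:spoustour {A}; 8:boutroim {P}; 9:feix {C}; 10:skaan {C,A}.
Rule 5 cannot be satisfied by any choice of tags from the lexicon.
So there is no consistent tagging.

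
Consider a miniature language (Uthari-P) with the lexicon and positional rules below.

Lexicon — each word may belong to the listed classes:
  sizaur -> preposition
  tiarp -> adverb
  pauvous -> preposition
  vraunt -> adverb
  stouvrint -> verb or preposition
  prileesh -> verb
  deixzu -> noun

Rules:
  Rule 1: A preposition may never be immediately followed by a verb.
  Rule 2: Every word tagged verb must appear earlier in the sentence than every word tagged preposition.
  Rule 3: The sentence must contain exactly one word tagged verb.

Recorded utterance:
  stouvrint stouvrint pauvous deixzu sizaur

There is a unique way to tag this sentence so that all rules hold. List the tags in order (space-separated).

verb preposition preposition noun preposition

Candidates per position — 1:stouvrint {verb,preposition}; 2:stouvrint {verb,preposition}; 3:pauvous {preposition}; 4:deixzu {noun}; 5:sizaur {preposition}.
The remaining ambiguous positions (1, 2) are resolved jointly — only one combination satisfies every rule.
That leaves exactly one tagging: verb preposition preposition noun preposition.
Checking: rule 1 holds; rule 2 holds; rule 3 holds.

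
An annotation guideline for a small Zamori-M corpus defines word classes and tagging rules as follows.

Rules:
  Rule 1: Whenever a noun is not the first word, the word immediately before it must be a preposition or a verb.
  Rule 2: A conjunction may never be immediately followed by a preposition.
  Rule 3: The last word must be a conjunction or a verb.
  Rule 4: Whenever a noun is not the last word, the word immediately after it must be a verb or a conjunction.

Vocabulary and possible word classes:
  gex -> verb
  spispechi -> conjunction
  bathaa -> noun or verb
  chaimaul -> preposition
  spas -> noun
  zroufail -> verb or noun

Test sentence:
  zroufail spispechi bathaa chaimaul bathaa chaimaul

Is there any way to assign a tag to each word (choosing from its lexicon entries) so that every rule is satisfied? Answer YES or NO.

Candidates per position — 1:zroufail {verb,noun}; 2:spispechi {conjunction}; 3:bathaa {noun,verb}; 4:chaimaul {preposition}; 5:bathaa {noun,verb}; 6:chaimaul {preposition}.
Rule 3 cannot be satisfied by any choice of tags from the lexicon.
So there is no consistent tagging.

NO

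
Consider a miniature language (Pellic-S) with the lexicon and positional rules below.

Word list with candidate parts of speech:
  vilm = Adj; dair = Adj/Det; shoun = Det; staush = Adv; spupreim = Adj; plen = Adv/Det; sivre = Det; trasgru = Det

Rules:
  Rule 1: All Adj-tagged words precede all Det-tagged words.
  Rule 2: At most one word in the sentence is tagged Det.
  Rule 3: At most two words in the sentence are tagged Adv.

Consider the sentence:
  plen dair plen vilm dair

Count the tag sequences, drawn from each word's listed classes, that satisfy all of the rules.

Candidates per position — 1:plen {Adv,Det}; 2:dair {Adj,Det}; 3:plen {Adv,Det}; 4:vilm {Adj}; 5:dair {Adj,Det}.
There are 16 candidate sequences in total.
The sequences that satisfy every rule: Adv Adj Adv Adj Adj; Adv Adj Adv Adj Det.
Count = 2.

2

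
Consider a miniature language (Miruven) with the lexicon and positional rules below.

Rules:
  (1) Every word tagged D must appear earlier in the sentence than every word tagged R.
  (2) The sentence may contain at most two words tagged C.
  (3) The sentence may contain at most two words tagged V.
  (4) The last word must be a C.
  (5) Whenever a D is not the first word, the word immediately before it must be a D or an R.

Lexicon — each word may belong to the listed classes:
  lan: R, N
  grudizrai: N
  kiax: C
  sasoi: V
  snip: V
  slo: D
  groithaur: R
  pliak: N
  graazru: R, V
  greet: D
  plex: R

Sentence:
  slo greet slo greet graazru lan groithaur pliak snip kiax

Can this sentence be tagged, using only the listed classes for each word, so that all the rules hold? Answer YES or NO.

Candidates per position — 1:slo {D}; 2:greet {D}; 3:slo {D}; 4:greet {D}; 5:graazru {R,V}; 6:lan {R,N}; 7:groithaur {R}; 8:pliak {N}; 9:snip {V}; 10:kiax {C}.
One satisfying assignment: D D D D R R R N V C.
Verifying each rule — rule 1 ok; rule 2 ok; rule 3 ok; rule 4 ok; rule 5 ok.

YES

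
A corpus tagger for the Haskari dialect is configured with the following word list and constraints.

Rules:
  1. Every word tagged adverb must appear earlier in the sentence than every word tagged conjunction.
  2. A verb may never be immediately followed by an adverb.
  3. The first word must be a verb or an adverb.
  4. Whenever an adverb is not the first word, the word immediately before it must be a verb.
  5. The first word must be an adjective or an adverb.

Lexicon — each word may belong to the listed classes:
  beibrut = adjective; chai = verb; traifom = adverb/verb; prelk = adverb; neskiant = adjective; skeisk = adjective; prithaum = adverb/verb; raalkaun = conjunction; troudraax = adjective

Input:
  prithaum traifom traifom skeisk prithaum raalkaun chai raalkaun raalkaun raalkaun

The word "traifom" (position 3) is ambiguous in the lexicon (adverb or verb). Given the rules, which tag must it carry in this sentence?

Candidates per position — 1:prithaum {adverb,verb}; 2:traifom {adverb,verb}; 3:traifom {adverb,verb}; 4:skeisk {adjective}; 5:prithaum {adverb,verb}; 6:raalkaun {conjunction}; 7:chai {verb}; 8:raalkaun {conjunction}; 9:raalkaun {conjunction}; 10:raalkaun {conjunction}.
Position 1: verb is ruled out by rule 5; that leaves adverb.
Position 2: adverb is ruled out by rule 4; that leaves verb.
Position 3: adverb is ruled out by rule 2; that leaves verb.
Position 5: adverb is ruled out by rule 4; that leaves verb.
The only consistent sequence is: adverb verb verb adjective verb conjunction verb conjunction conjunction conjunction.
Verifying each rule — rule 1 satisfied; rule 2 satisfied; rule 3 satisfied; rule 4 satisfied; rule 5 satisfied.

verb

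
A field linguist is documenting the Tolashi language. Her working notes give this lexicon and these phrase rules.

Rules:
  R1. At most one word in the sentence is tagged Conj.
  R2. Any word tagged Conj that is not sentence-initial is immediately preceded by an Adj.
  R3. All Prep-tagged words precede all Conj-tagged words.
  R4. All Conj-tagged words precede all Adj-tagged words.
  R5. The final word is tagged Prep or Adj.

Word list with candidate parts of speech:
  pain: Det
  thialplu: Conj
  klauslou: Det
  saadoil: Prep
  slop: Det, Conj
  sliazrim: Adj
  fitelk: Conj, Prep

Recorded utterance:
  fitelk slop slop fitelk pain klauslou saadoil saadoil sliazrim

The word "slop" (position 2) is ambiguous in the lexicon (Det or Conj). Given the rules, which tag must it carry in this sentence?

Candidates per position — 1:fitelk {Conj,Prep}; 2:slop {Det,Conj}; 3:slop {Det,Conj}; 4:fitelk {Conj,Prep}; 5:pain {Det}; 6:klauslou {Det}; 7:saadoil {Prep}; 8:saadoil {Prep}; 9:sliazrim {Adj}.
If word 1 were Conj, no tagging could satisfy rule 3; so word 1 is Prep.
If word 2 were Conj, no tagging could satisfy rule 2; so word 2 is Det.
If word 3 were Conj, no tagging could satisfy rule 2; so word 3 is Det.
If word 4 were Conj, no tagging could satisfy rule 2; so word 4 is Prep.
That leaves exactly one tagging: Prep Det Det Prep Det Det Prep Prep Adj.
Verifying each rule — rule 1 satisfied; rule 2 satisfied; rule 3 satisfied; rule 4 satisfied; rule 5 satisfied.

Det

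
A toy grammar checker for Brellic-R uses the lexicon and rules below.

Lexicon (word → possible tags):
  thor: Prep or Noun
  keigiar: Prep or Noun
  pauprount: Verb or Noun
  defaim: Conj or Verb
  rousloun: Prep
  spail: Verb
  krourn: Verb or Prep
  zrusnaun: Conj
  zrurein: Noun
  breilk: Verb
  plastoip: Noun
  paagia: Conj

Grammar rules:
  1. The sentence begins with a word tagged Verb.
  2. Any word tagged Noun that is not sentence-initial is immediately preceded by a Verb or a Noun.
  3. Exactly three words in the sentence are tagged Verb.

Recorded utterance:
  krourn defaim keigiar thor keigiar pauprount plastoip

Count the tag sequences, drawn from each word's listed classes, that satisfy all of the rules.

Candidates per position — 1:krourn {Verb,Prep}; 2:defaim {Conj,Verb}; 3:keigiar {Prep,Noun}; 4:thor {Prep,Noun}; 5:keigiar {Prep,Noun}; 6:pauprount {Verb,Noun}; 7:plastoip {Noun}.
There are 64 candidate sequences in total.
The sequences that satisfy every rule: Verb Verb Prep Prep Prep Verb Noun; Verb Verb Noun Prep Prep Verb Noun; Verb Verb Noun Noun Prep Verb Noun; Verb Verb Noun Noun Noun Verb Noun.
Count = 4.

4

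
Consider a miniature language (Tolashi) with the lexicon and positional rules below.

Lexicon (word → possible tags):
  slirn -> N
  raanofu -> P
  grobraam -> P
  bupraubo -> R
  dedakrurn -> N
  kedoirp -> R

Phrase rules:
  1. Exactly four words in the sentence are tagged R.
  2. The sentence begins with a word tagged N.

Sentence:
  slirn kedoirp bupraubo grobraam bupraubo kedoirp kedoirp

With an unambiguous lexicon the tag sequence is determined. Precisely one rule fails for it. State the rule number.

Fixed tagging: N R R P R R R.
Applying the rules: R1 fail, R2 pass.
Only rule 1 fails.

1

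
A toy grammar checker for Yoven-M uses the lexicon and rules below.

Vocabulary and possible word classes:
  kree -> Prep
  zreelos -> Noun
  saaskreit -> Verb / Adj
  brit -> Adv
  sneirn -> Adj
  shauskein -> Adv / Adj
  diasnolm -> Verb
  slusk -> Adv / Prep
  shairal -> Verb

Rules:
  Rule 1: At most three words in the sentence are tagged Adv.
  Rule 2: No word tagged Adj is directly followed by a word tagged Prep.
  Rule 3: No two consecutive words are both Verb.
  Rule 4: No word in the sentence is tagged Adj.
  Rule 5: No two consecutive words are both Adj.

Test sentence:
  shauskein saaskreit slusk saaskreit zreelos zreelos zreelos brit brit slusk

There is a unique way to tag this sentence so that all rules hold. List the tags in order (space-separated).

Candidates per position — 1:shauskein {Adv,Adj}; 2:saaskreit {Verb,Adj}; 3:slusk {Adv,Prep}; 4:saaskreit {Verb,Adj}; 5:zreelos {Noun}; 6:zreelos {Noun}; 7:zreelos {Noun}; 8:brit {Adv}; 9:brit {Adv}; 10:slusk {Adv,Prep}.
If word 1 were Adj, no tagging could satisfy rule 4; so word 1 is Adv.
If word 2 were Adj, no tagging could satisfy rule 4; so word 2 is Verb.
If word 3 were Adv, no tagging could satisfy rule 1; so word 3 is Prep.
If word 4 were Adj, no tagging could satisfy rule 4; so word 4 is Verb.
If word 10 were Adv, no tagging could satisfy rule 1; so word 10 is Prep.
The unique satisfying tagging is: Adv Verb Prep Verb Noun Noun Noun Adv Adv Prep.
Check: rule 1 ✓; rule 2 ✓; rule 3 ✓; rule 4 ✓; rule 5 ✓.

Adv Verb Prep Verb Noun Noun Noun Adv Adv Prep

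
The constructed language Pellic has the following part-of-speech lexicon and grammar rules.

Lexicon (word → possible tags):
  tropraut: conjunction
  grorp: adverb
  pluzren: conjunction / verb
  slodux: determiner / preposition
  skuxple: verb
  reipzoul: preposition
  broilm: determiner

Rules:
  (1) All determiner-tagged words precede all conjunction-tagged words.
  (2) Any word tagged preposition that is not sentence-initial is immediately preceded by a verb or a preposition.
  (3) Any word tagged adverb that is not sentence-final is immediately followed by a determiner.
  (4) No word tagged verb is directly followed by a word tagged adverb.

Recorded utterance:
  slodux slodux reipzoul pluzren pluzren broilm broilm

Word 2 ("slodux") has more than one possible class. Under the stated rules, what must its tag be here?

Candidates per position — 1:slodux {determiner,preposition}; 2:slodux {determiner,preposition}; 3:reipzoul {preposition}; 4:pluzren {conjunction,verb}; 5:pluzren {conjunction,verb}; 6:broilm {determiner}; 7:broilm {determiner}.
Word 1 cannot be determiner — rule 2 would then fail for every completion. It is preposition.
Word 2 cannot be determiner — rule 2 would then fail for every completion. It is preposition.
Word 4 cannot be conjunction — rule 1 would then fail for every completion. It is verb.
Word 5 cannot be conjunction — rule 1 would then fail for every completion. It is verb.
The unique satisfying tagging is: preposition preposition preposition verb verb determiner determiner.
Rule-by-rule: rule 1 ✓; rule 2 ✓; rule 3 ✓; rule 4 ✓.

preposition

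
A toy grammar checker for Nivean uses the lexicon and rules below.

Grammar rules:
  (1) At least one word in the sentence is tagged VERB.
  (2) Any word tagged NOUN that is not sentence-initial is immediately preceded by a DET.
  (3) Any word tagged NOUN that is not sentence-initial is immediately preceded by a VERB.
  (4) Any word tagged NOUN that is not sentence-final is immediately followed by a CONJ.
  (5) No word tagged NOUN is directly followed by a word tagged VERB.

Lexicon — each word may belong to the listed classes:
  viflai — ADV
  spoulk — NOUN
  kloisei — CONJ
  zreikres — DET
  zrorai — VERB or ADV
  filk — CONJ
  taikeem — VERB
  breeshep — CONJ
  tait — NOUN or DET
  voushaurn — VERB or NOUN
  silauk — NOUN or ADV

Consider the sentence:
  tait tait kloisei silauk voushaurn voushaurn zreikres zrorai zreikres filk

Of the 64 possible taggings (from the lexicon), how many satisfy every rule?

Candidates per position — 1:tait {NOUN,DET}; 2:tait {NOUN,DET}; 3:kloisei {CONJ}; 4:silauk {NOUN,ADV}; 5:voushaurn {VERB,NOUN}; 6:voushaurn {VERB,NOUN}; 7:zreikres {DET}; 8:zrorai {VERB,ADV}; 9:zreikres {DET}; 10:filk {CONJ}.
There are 64 candidate sequences in total.
The sequences that satisfy every rule: DET DET CONJ ADV VERB VERB DET VERB DET CONJ; DET DET CONJ ADV VERB VERB DET ADV DET CONJ.
Count = 2.

2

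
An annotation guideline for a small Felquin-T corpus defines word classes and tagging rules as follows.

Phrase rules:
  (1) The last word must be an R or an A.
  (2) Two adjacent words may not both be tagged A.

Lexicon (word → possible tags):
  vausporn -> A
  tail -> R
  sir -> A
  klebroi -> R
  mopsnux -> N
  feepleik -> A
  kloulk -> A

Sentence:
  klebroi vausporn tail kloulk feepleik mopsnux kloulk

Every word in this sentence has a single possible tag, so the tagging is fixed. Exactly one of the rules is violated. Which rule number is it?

Fixed tagging: R A R A A N A.
Rule check: R1 ✓, R2 ✗.
Only rule 2 fails.

2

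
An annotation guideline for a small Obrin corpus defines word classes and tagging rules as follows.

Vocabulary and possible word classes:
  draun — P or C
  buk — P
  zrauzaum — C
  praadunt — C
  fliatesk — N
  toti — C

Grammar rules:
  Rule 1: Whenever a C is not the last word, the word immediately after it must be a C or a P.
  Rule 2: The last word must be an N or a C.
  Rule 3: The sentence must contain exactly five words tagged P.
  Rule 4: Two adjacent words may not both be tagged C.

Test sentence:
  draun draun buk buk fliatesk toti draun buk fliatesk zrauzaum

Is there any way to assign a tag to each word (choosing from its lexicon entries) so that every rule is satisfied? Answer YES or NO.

Candidates per position — 1:draun {P,C}; 2:draun {P,C}; 3:buk {P}; 4:buk {P}; 5:fliatesk {N}; 6:toti {C}; 7:draun {P,C}; 8:buk {P}; 9:fliatesk {N}; 10:zrauzaum {C}.
One satisfying assignment: C P P P N C P P N C.
Verifying each rule — rule 1 holds; rule 2 holds; rule 3 holds; rule 4 holds.

YES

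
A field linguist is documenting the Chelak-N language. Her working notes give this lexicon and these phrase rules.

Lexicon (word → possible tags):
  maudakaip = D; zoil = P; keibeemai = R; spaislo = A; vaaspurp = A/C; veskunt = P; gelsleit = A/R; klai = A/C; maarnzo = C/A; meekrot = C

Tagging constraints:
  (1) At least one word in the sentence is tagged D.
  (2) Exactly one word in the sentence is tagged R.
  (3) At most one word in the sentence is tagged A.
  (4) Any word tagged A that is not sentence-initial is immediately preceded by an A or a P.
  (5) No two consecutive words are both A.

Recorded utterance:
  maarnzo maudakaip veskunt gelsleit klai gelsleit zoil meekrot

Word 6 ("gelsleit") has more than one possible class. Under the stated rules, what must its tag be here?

R

Candidates per position — 1:maarnzo {C,A}; 2:maudakaip {D}; 3:veskunt {P}; 4:gelsleit {A,R}; 5:klai {A,C}; 6:gelsleit {A,R}; 7:zoil {P}; 8:meekrot {C}.
Position 6: the remaining choice is settled jointly with positions 1, 4, 5 — only R at position 6 is part of a tagging that satisfies every rule.
So the tagging must be: C D P A C R P C.
Checking: rule 1 ✓; rule 2 ✓; rule 3 ✓; rule 4 ✓; rule 5 ✓.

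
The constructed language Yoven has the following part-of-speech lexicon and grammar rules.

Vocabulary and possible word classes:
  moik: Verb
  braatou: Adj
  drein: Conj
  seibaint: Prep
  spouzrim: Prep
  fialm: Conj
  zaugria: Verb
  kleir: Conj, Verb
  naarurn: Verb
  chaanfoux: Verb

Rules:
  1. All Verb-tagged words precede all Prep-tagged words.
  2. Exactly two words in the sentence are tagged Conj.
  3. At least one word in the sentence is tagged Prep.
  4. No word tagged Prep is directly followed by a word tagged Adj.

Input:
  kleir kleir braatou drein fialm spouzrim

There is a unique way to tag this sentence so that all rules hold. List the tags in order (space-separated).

Candidates per position — 1:kleir {Conj,Verb}; 2:kleir {Conj,Verb}; 3:braatou {Adj}; 4:drein {Conj}; 5:fialm {Conj}; 6:spouzrim {Prep}.
If word 1 were Conj, no tagging could satisfy rule 2; so word 1 is Verb.
If word 2 were Conj, no tagging could satisfy rule 2; so word 2 is Verb.
The unique satisfying tagging is: Verb Verb Adj Conj Conj Prep.
Verifying each rule — rule 1 satisfied; rule 2 satisfied; rule 3 satisfied; rule 4 satisfied.

Verb Verb Adj Conj Conj Prep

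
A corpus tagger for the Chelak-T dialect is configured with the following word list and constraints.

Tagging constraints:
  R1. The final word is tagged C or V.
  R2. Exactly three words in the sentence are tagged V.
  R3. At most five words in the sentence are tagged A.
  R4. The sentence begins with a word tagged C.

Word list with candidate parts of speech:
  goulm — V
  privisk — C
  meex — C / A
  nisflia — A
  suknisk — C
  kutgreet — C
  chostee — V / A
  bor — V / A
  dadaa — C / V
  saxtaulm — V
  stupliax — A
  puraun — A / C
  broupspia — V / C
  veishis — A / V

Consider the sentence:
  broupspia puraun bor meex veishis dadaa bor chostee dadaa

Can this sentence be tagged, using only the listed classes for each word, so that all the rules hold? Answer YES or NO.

YES

Candidates per position — 1:broupspia {V,C}; 2:puraun {A,C}; 3:bor {V,A}; 4:meex {C,A}; 5:veishis {A,V}; 6:dadaa {C,V}; 7:bor {V,A}; 8:chostee {V,A}; 9:dadaa {C,V}.
One satisfying assignment: C C V C V C A V C.
Check: rule 1 ✓; rule 2 ✓; rule 3 ✓; rule 4 ✓.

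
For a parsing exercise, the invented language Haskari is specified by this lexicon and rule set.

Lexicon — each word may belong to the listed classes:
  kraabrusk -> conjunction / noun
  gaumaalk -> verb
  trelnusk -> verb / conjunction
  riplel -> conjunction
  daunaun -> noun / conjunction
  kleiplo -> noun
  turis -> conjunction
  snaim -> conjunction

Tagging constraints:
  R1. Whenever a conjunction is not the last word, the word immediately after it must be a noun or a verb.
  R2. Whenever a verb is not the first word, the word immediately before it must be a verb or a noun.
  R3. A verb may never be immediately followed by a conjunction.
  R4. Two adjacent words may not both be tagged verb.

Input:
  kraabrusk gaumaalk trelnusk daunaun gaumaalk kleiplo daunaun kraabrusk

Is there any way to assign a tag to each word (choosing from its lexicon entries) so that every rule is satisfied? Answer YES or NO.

Candidates per position — 1:kraabrusk {conjunction,noun}; 2:gaumaalk {verb}; 3:trelnusk {verb,conjunction}; 4:daunaun {noun,conjunction}; 5:gaumaalk {verb}; 6:kleiplo {noun}; 7:daunaun {noun,conjunction}; 8:kraabrusk {conjunction,noun}.
Every candidate sequence violates at least one rule; no consistent tagging exists.

NO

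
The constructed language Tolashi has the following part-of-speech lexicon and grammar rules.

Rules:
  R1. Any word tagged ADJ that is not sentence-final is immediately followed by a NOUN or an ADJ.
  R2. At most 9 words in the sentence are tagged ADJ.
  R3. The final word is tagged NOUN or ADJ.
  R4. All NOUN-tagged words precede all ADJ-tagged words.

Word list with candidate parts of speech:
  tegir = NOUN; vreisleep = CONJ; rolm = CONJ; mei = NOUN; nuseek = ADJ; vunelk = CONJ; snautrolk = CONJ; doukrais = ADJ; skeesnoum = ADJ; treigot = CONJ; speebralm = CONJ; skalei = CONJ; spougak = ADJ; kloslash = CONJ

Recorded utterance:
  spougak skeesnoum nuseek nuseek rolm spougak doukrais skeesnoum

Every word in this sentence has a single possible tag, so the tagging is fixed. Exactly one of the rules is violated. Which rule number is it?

Fixed tagging: ADJ ADJ ADJ ADJ CONJ ADJ ADJ ADJ.
Checking each rule: R1 ✗, R2 ✓, R3 ✓, R4 ✓.
Only rule 1 fails.

1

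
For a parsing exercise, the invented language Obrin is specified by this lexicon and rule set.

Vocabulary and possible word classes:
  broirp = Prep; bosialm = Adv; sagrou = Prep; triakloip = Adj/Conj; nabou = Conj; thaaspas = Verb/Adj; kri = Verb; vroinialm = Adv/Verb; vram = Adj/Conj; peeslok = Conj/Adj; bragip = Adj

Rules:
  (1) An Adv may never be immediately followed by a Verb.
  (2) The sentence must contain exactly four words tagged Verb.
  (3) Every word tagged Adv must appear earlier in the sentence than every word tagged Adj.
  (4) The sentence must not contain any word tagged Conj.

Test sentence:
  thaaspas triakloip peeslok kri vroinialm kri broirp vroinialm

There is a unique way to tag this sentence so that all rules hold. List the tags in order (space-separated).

Adj Adj Adj Verb Verb Verb Prep Verb

Candidates per position — 1:thaaspas {Verb,Adj}; 2:triakloip {Adj,Conj}; 3:peeslok {Conj,Adj}; 4:kri {Verb}; 5:vroinialm {Adv,Verb}; 6:kri {Verb}; 7:broirp {Prep}; 8:vroinialm {Adv,Verb}.
At position 2, choosing Conj makes rule 4 impossible to satisfy; hence Adj.
At position 3, choosing Conj makes rule 4 impossible to satisfy; hence Adj.
At position 5, choosing Adv makes rule 1 impossible to satisfy; hence Verb.
At position 8, choosing Adv makes rule 3 impossible to satisfy; hence Verb.
At position 1, choosing Verb makes rule 2 impossible to satisfy; hence Adj.
So the tagging must be: Adj Adj Adj Verb Verb Verb Prep Verb.
Rule-by-rule: rule 1 holds; rule 2 holds; rule 3 holds; rule 4 holds.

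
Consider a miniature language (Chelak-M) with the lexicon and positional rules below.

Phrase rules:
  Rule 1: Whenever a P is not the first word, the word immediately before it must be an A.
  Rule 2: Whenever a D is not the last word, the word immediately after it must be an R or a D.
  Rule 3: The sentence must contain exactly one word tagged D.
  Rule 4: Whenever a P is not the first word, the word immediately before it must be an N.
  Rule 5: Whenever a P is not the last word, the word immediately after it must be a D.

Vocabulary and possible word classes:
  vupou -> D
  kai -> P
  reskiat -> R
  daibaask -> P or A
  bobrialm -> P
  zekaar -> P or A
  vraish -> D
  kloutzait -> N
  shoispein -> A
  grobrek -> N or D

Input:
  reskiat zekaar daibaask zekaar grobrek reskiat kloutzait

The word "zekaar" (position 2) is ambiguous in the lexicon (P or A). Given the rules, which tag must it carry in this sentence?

Candidates per position — 1:reskiat {R}; 2:zekaar {P,A}; 3:daibaask {P,A}; 4:zekaar {P,A}; 5:grobrek {N,D}; 6:reskiat {R}; 7:kloutzait {N}.
Word 2 cannot be P — rule 1 would then fail for every completion. It is A.
Word 3 cannot be P — rule 4 would then fail for every completion. It is A.
Word 4 cannot be P — rule 4 would then fail for every completion. It is A.
Word 5 cannot be N — rule 3 would then fail for every completion. It is D.
So the tagging must be: R A A A D R N.
Rule-by-rule: rule 1 ok; rule 2 ok; rule 3 ok; rule 4 ok; rule 5 ok.

A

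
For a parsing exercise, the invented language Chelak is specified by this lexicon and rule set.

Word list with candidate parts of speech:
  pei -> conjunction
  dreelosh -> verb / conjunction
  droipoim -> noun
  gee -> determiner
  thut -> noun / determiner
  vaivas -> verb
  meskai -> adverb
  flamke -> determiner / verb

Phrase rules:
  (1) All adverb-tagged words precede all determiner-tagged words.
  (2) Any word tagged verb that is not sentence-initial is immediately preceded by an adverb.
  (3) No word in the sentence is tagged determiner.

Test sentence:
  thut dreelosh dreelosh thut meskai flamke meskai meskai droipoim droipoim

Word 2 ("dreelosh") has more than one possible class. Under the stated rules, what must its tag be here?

Candidates per position — 1:thut {noun,determiner}; 2:dreelosh {verb,conjunction}; 3:dreelosh {verb,conjunction}; 4:thut {noun,determiner}; 5:meskai {adverb}; 6:flamke {determiner,verb}; 7:meskai {adverb}; 8:meskai {adverb}; 9:droipoim {noun}; 10:droipoim {noun}.
Word 1 cannot be determiner — rule 1 would then fail for every completion. It is noun.
Word 2 cannot be verb — rule 2 would then fail for every completion. It is conjunction.
Word 3 cannot be verb — rule 2 would then fail for every completion. It is conjunction.
Word 4 cannot be determiner — rule 1 would then fail for every completion. It is noun.
Word 6 cannot be determiner — rule 1 would then fail for every completion. It is verb.
The only consistent sequence is: noun conjunction conjunction noun adverb verb adverb adverb noun noun.
Verifying each rule — rule 1 satisfied; rule 2 satisfied; rule 3 satisfied.

conjunction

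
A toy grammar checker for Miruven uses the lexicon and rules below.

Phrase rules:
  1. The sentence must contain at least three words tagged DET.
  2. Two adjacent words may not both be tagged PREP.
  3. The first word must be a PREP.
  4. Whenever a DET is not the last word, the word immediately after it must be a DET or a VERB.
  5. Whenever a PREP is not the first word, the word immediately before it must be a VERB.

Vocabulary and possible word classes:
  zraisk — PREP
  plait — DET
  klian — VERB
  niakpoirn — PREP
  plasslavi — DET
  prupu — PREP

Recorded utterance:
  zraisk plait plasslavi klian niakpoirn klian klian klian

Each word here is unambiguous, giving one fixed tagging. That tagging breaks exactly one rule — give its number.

Fixed tagging: PREP DET DET VERB PREP VERB VERB VERB.
Applying the rules: R1 ✗, R2 ✓, R3 ✓, R4 ✓, R5 ✓.
Only rule 1 fails.

1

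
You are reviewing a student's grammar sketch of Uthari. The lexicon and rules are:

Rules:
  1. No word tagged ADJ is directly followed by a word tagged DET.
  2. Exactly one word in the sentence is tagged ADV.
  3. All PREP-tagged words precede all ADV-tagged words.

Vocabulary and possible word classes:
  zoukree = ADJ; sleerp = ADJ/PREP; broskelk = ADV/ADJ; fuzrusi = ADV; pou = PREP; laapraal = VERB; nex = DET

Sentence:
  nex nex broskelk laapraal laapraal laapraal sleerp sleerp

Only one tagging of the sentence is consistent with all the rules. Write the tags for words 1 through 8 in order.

Candidates per position — 1:nex {DET}; 2:nex {DET}; 3:broskelk {ADV,ADJ}; 4:laapraal {VERB}; 5:laapraal {VERB}; 6:laapraal {VERB}; 7:sleerp {ADJ,PREP}; 8:sleerp {ADJ,PREP}.
Position 3: ADJ is ruled out by rule 2; that leaves ADV.
Position 7: PREP is ruled out by rule 3; that leaves ADJ.
Position 8: PREP is ruled out by rule 3; that leaves ADJ.
That leaves exactly one tagging: DET DET ADV VERB VERB VERB ADJ ADJ.
Rule-by-rule: rule 1 satisfied; rule 2 satisfied; rule 3 satisfied.

DET DET ADV VERB VERB VERB ADJ ADJ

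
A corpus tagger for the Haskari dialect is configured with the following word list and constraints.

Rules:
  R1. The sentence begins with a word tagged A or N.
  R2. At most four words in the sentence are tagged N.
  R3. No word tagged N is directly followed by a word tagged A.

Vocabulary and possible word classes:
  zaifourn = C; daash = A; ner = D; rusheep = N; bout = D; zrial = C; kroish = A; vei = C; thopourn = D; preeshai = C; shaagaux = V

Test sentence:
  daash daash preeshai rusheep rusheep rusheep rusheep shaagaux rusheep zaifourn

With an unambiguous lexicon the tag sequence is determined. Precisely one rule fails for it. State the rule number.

Fixed tagging: A A C N N N N V N C.
Rule check: R1 holds, R2 violated, R3 holds.
Only rule 2 fails.

2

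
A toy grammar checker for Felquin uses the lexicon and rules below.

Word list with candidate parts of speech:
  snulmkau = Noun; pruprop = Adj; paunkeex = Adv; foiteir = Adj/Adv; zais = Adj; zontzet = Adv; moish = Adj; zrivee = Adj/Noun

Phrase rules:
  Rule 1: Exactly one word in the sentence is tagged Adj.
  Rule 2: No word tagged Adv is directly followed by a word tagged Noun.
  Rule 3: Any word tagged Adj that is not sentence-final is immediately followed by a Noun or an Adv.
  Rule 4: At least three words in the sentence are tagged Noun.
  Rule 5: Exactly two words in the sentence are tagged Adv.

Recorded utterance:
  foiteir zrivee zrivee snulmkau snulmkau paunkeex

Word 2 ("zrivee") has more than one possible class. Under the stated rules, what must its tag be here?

Candidates per position — 1:foiteir {Adj,Adv}; 2:zrivee {Adj,Noun}; 3:zrivee {Adj,Noun}; 4:snulmkau {Noun}; 5:snulmkau {Noun}; 6:paunkeex {Adv}.
Position 1: Adj is ruled out by rule 5; that leaves Adv.
Position 2: Noun is ruled out by rule 2; that leaves Adj.
Position 3: Adj is ruled out by rule 1; that leaves Noun.
That leaves exactly one tagging: Adv Adj Noun Noun Noun Adv.
Verifying each rule — rule 1 ✓; rule 2 ✓; rule 3 ✓; rule 4 ✓; rule 5 ✓.

Adj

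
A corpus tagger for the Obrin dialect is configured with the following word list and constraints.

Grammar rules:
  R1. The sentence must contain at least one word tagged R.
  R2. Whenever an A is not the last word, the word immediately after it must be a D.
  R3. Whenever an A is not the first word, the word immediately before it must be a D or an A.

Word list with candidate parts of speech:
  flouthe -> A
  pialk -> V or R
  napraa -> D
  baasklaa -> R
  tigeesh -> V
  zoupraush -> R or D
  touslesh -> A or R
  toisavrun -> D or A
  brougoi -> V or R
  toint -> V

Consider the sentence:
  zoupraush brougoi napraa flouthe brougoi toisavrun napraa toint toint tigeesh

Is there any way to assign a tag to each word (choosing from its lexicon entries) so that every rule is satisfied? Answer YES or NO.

NO

Candidates per position — 1:zoupraush {R,D}; 2:brougoi {V,R}; 3:napraa {D}; 4:flouthe {A}; 5:brougoi {V,R}; 6:toisavrun {D,A}; 7:napraa {D}; 8:toint {V}; 9:toint {V}; 10:tigeesh {V}.
Rule 2 cannot be satisfied by any choice of tags from the lexicon.
So there is no consistent tagging.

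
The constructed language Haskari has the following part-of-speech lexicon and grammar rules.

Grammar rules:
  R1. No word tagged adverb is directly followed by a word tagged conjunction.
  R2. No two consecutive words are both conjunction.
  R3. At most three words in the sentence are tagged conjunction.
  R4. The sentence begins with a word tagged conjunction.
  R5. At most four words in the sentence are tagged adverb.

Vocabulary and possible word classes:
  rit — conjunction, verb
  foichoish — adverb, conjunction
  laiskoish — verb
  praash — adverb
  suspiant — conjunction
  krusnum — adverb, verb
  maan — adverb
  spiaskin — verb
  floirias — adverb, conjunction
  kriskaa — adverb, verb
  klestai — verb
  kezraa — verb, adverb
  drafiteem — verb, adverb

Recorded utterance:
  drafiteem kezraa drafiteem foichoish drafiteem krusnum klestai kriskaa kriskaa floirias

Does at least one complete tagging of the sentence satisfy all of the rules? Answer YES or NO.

Candidates per position — 1:drafiteem {verb,adverb}; 2:kezraa {verb,adverb}; 3:drafiteem {verb,adverb}; 4:foichoish {adverb,conjunction}; 5:drafiteem {verb,adverb}; 6:krusnum {adverb,verb}; 7:klestai {verb}; 8:kriskaa {adverb,verb}; 9:kriskaa {adverb,verb}; 10:floirias {adverb,conjunction}.
Rule 4 cannot be satisfied by any choice of tags from the lexicon.
So there is no consistent tagging.

NO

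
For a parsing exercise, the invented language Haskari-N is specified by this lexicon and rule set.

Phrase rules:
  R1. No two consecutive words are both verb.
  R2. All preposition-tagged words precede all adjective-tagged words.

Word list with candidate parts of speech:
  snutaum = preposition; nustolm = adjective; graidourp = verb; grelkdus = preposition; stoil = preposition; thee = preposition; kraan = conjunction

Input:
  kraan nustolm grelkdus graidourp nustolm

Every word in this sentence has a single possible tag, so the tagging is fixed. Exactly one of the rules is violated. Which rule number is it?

2

Fixed tagging: conjunction adjective preposition verb adjective.
Applying the rules: R1 ✓, R2 ✗.
Only rule 2 fails.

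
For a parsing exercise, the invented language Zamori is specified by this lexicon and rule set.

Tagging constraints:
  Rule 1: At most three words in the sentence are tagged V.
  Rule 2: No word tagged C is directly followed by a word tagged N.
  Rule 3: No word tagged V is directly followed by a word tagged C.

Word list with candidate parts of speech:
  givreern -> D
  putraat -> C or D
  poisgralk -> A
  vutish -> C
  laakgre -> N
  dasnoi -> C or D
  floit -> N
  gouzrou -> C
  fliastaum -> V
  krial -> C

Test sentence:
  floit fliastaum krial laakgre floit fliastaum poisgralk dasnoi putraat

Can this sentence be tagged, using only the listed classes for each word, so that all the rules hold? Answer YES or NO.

NO

Candidates per position — 1:floit {N}; 2:fliastaum {V}; 3:krial {C}; 4:laakgre {N}; 5:floit {N}; 6:fliastaum {V}; 7:poisgralk {A}; 8:dasnoi {C,D}; 9:putraat {C,D}.
Rule 2 cannot be satisfied by any choice of tags from the lexicon.
So there is no consistent tagging.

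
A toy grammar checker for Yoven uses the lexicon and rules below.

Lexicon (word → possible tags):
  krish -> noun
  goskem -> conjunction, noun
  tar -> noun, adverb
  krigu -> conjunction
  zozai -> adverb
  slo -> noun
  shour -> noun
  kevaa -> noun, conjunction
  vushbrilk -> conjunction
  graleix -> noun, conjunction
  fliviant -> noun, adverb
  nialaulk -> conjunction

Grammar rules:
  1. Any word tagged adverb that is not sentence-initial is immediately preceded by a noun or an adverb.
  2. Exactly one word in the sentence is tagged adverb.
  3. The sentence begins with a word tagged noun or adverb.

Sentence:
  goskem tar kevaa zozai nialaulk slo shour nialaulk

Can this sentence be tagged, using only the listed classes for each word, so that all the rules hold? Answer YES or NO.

Candidates per position — 1:goskem {conjunction,noun}; 2:tar {noun,adverb}; 3:kevaa {noun,conjunction}; 4:zozai {adverb}; 5:nialaulk {conjunction}; 6:slo {noun}; 7:shour {noun}; 8:nialaulk {conjunction}.
One satisfying assignment: noun noun noun adverb conjunction noun noun conjunction.
Rule-by-rule: rule 1 ok; rule 2 ok; rule 3 ok.

YES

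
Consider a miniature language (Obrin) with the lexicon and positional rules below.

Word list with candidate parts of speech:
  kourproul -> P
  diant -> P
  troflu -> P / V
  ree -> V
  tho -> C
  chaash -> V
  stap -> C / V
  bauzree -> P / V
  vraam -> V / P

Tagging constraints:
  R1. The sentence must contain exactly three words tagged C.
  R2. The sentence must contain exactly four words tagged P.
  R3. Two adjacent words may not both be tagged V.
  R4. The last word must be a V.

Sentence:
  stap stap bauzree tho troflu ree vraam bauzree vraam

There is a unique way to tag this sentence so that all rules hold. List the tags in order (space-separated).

C C P C P V P P V

Candidates per position — 1:stap {C,V}; 2:stap {C,V}; 3:bauzree {P,V}; 4:tho {C}; 5:troflu {P,V}; 6:ree {V}; 7:vraam {V,P}; 8:bauzree {P,V}; 9:vraam {V,P}.
If word 1 were V, no tagging could satisfy rule 1; so word 1 is C.
If word 2 were V, no tagging could satisfy rule 1; so word 2 is C.
If word 5 were V, no tagging could satisfy rule 3; so word 5 is P.
If word 7 were V, no tagging could satisfy rule 3; so word 7 is P.
If word 9 were P, no tagging could satisfy rule 4; so word 9 is V.
If word 3 were V, no tagging could satisfy rule 2; so word 3 is P.
If word 8 were V, no tagging could satisfy rule 2; so word 8 is P.
The only consistent sequence is: C C P C P V P P V.
Verifying each rule — rule 1 holds; rule 2 holds; rule 3 holds; rule 4 holds.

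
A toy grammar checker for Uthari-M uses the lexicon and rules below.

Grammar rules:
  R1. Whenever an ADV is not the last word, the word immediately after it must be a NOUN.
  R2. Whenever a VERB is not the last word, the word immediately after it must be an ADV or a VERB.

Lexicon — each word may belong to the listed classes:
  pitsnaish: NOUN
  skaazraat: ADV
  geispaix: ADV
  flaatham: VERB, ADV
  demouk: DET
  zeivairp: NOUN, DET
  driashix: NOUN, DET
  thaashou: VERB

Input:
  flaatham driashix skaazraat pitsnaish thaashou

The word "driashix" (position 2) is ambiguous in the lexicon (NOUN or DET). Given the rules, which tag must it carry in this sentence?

Candidates per position — 1:flaatham {VERB,ADV}; 2:driashix {NOUN,DET}; 3:skaazraat {ADV}; 4:pitsnaish {NOUN}; 5:thaashou {VERB}.
Position 1: VERB is ruled out by rule 2; that leaves ADV.
Position 2: DET is ruled out by rule 1; that leaves NOUN.
The unique satisfying tagging is: ADV NOUN ADV NOUN VERB.
Checking: rule 1 ok; rule 2 ok.

NOUN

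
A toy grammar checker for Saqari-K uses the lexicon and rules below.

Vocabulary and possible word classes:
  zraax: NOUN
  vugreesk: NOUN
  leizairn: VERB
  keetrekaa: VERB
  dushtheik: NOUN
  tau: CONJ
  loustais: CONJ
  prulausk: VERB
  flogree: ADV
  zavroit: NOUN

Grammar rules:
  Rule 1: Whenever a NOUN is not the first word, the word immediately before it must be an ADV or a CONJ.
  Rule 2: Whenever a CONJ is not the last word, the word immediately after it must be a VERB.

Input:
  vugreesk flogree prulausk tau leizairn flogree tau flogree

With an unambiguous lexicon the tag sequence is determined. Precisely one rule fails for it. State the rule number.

Fixed tagging: NOUN ADV VERB CONJ VERB ADV CONJ ADV.
Applying the rules: R1 ok, R2 fails.
Only rule 2 fails.

2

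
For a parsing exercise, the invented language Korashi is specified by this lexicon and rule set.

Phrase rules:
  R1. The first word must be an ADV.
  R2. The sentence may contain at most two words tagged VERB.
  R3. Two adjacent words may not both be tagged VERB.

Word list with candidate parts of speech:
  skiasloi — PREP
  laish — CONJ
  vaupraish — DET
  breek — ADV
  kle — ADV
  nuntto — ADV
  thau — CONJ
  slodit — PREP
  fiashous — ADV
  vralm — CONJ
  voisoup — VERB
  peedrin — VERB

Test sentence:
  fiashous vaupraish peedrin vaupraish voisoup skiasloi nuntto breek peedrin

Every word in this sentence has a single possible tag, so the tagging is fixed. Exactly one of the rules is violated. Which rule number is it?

Fixed tagging: ADV DET VERB DET VERB PREP ADV ADV VERB.
Checking each rule: R1 holds, R2 violated, R3 holds.
Only rule 2 fails.

2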